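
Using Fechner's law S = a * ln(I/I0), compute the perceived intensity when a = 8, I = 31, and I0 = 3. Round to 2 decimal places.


S = 8 * ln(31/3)
I/I0 = 10.333333
ln(10.333333) = 2.3354
S = 8 * 2.3354
= 18.68


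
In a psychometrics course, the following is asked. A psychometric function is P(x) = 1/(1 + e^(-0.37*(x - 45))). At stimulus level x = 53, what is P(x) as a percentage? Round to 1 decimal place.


P(x) = 1/(1 + e^(-0.37*(53 - 45)))
Exponent = -0.37 * 8 = -2.96
e^(-2.96) = 0.051819
P = 1/(1 + 0.051819) = 0.950734
Percentage = 95.1


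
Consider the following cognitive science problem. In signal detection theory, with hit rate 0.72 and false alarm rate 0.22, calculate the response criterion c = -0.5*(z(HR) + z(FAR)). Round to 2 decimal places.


c = -0.5 * (z(HR) + z(FAR))
z(0.72) = 0.5828
z(0.22) = -0.7722
c = -0.5 * (0.5828 + -0.7722)
= -0.5 * -0.1894
= 0.09


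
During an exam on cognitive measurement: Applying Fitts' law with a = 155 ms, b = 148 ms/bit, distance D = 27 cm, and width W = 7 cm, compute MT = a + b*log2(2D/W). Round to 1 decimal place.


MT = 155 + 148 * log2(2*27/7)
2D/W = 7.714286
log2(7.714286) = 2.9475
MT = 155 + 148 * 2.9475
= 591.2 ms


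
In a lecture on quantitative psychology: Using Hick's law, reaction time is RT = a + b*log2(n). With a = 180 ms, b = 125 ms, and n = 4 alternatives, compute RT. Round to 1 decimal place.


RT = 180 + 125 * log2(4)
log2(4) = 2.0
RT = 180 + 125 * 2.0
= 180 + 250.0
= 430.0 ms


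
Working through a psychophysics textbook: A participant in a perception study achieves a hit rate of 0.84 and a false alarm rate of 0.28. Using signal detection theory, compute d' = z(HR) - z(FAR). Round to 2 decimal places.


d' = z(HR) - z(FAR)
z(0.84) = 0.9945
z(0.28) = -0.5828
d' = 0.9945 - -0.5828
= 1.58


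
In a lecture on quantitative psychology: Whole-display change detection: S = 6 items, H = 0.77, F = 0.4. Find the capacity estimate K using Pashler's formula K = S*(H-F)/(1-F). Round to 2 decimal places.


K = S * (H - F) / (1 - F)
H - F = 0.37
1 - F = 0.6
K = 6 * 0.37 / 0.6
= 3.70


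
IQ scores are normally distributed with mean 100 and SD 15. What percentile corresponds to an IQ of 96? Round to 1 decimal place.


z = (IQ - mean) / SD
z = (96 - 100) / 15 = -0.2667
Percentile = Phi(-0.2667) * 100
Phi(-0.2667) = 0.39485
= 39.5


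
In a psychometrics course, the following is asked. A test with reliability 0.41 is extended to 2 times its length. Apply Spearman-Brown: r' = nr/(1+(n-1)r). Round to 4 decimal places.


r_new = n*r / (1 + (n-1)*r)
Numerator = 2 * 0.41 = 0.82
Denominator = 1 + 1 * 0.41 = 1.41
r_new = 0.82 / 1.41
= 0.5816


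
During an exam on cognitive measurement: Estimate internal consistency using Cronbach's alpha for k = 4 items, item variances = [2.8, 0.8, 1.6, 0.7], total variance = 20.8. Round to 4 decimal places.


alpha = (k/(k-1)) * (1 - sum(s_i^2)/s_total^2)
sum(item variances) = 5.9
k/(k-1) = 4/3 = 1.333333
1 - 5.9/20.8 = 1 - 0.283654 = 0.716346
alpha = 1.333333 * 0.716346
= 0.9551


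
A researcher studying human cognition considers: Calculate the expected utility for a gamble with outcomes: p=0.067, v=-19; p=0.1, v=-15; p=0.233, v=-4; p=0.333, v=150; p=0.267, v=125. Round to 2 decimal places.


EU = sum(p_i * v_i)
0.067 * -19 = -1.273
0.1 * -15 = -1.5
0.233 * -4 = -0.932
0.333 * 150 = 49.95
0.267 * 125 = 33.375
EU = -1.273 + -1.5 + -0.932 + 49.95 + 33.375
= 79.62


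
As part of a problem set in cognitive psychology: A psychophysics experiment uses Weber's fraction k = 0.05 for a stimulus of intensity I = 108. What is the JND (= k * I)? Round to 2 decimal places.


JND = k * I
JND = 0.05 * 108
= 5.40


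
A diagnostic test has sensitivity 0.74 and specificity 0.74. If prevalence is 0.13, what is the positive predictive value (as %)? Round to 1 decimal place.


PPV = (sens * prev) / (sens * prev + (1-spec) * (1-prev))
Numerator = 0.74 * 0.13 = 0.0962
P(positive and no disease) = (1 - spec) * (1 - prev) = (1 - 0.74) * (1 - 0.13) = 0.2262
Denominator = 0.0962 + 0.2262 = 0.3224
PPV = 0.0962 / 0.3224 = 0.298387
As percentage = 29.8


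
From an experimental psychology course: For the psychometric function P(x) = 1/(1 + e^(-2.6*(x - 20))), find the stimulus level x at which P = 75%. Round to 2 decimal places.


At P = 0.75: 0.75 = 1/(1 + e^(-k*(x-x0)))
Solving: e^(-k*(x-x0)) = 1/3
x = x0 + ln(3)/k
ln(3) = 1.0986
x = 20 + 1.0986/2.6
= 20 + 0.4225
= 20.42


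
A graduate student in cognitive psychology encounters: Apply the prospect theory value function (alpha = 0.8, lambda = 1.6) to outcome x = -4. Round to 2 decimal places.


Since x = -4 < 0, use v(x) = -lambda*(-x)^alpha
(-x) = 4
4^0.8 = 3.0314
v(-4) = -1.6 * 3.0314
= -4.85


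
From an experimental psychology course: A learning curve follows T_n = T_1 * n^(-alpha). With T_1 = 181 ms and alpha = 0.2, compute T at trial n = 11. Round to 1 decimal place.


T_n = 181 * 11^(-0.2)
11^(-0.2) = 0.619044
T_n = 181 * 0.619044
= 112.0 ms


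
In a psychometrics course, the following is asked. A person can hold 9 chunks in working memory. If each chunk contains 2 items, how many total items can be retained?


Total items = chunks * items_per_chunk
= 9 * 2
= 18


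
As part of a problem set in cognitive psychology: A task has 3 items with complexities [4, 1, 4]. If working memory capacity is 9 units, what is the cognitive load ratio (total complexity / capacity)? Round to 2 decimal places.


Total complexity = 4 + 1 + 4 = 9
Load = total / capacity = 9 / 9
= 1.00


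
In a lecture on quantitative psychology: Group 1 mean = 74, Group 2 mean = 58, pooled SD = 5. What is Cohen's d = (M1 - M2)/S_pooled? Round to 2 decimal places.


Cohen's d = (M1 - M2) / S_pooled
= (74 - 58) / 5
= 16 / 5
= 3.20


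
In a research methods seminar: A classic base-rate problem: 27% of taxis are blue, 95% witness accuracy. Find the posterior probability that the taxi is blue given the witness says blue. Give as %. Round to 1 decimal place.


P(blue | says blue) = P(says blue | blue)*P(blue) / [P(says blue | blue)*P(blue) + P(says blue | not blue)*P(not blue)]
Numerator = 0.95 * 0.27 = 0.2565
False identification = 0.05 * 0.73 = 0.0365
P = 0.2565 / (0.2565 + 0.0365)
= 0.2565 / 0.293
As percentage = 87.5


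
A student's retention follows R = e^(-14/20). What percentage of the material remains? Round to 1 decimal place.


R = e^(-t/S)
-t/S = -14/20 = -0.7
R = e^(-0.7) = 0.496585
Percentage = 0.496585 * 100
= 49.7


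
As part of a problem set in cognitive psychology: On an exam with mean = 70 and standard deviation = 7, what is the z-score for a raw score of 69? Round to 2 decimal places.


z = (X - mu) / sigma
= (69 - 70) / 7
= -1 / 7
= -0.14


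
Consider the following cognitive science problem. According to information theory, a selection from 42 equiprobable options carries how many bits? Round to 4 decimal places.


H = log2(n)
H = log2(42)
= 5.3923


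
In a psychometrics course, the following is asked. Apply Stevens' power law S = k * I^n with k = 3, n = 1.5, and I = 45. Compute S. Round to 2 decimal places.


S = 3 * 45^1.5
45^1.5 = 301.8692
S = 3 * 301.8692
= 905.61


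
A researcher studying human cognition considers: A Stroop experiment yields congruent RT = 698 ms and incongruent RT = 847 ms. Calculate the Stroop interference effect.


Stroop effect = RT(incongruent) - RT(congruent)
= 847 - 698
= 149 ms


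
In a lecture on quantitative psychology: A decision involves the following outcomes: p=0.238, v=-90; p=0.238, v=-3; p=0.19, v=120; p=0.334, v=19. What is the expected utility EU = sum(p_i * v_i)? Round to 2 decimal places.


EU = sum(p_i * v_i)
0.238 * -90 = -21.42
0.238 * -3 = -0.714
0.19 * 120 = 22.8
0.334 * 19 = 6.346
EU = -21.42 + -0.714 + 22.8 + 6.346
= 7.01


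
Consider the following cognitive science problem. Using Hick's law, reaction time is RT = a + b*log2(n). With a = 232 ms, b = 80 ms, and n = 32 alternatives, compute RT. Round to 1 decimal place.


RT = 232 + 80 * log2(32)
log2(32) = 5.0
RT = 232 + 80 * 5.0
= 232 + 400.0
= 632.0 ms


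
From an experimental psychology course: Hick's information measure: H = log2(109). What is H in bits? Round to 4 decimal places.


H = log2(n)
H = log2(109)
= 6.7682


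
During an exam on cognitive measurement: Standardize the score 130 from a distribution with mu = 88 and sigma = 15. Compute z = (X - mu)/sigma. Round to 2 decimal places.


z = (X - mu) / sigma
= (130 - 88) / 15
= 42 / 15
= 2.80


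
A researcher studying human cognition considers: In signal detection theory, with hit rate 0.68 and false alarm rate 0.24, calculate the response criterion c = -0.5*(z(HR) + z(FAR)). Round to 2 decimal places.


c = -0.5 * (z(HR) + z(FAR))
z(0.68) = 0.4677
z(0.24) = -0.7063
c = -0.5 * (0.4677 + -0.7063)
= -0.5 * -0.2386
= 0.12


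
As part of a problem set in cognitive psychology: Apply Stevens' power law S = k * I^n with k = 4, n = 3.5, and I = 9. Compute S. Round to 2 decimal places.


S = 4 * 9^3.5
9^3.5 = 2187.0
S = 4 * 2187.0
= 8748.00


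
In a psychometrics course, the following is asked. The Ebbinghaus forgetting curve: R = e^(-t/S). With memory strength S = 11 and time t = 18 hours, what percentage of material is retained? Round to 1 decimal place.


R = e^(-t/S)
-t/S = -18/11 = -1.636364
R = e^(-1.636364) = 0.194687
Percentage = 0.194687 * 100
= 19.5


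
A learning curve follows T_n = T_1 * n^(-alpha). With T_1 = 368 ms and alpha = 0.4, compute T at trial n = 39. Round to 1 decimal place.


T_n = 368 * 39^(-0.4)
39^(-0.4) = 0.23098
T_n = 368 * 0.23098
= 85.0 ms


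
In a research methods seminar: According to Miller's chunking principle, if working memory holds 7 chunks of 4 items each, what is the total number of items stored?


Total items = chunks * items_per_chunk
= 7 * 4
= 28


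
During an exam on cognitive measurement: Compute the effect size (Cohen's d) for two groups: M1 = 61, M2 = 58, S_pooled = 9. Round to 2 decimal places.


Cohen's d = (M1 - M2) / S_pooled
= (61 - 58) / 9
= 3 / 9
= 0.33


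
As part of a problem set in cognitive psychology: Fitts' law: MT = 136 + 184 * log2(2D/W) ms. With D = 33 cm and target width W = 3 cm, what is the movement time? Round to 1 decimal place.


MT = 136 + 184 * log2(2*33/3)
2D/W = 22.0
log2(22.0) = 4.4594
MT = 136 + 184 * 4.4594
= 956.5 ms


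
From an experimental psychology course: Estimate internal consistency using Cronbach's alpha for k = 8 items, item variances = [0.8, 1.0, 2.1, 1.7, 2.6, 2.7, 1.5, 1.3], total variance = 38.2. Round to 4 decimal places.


alpha = (k/(k-1)) * (1 - sum(s_i^2)/s_total^2)
sum(item variances) = 13.7
k/(k-1) = 8/7 = 1.142857
1 - 13.7/38.2 = 1 - 0.358639 = 0.641361
alpha = 1.142857 * 0.641361
= 0.7330


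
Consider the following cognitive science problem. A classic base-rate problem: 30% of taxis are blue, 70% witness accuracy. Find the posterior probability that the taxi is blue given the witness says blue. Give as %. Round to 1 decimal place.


P(blue | says blue) = P(says blue | blue)*P(blue) / [P(says blue | blue)*P(blue) + P(says blue | not blue)*P(not blue)]
Numerator = 0.7 * 0.3 = 0.21
False identification = 0.3 * 0.7 = 0.21
P = 0.21 / (0.21 + 0.21)
= 0.21 / 0.42
As percentage = 50.0


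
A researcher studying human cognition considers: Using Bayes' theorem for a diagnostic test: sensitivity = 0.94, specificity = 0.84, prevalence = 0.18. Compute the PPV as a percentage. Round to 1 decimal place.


PPV = (sens * prev) / (sens * prev + (1-spec) * (1-prev))
Numerator = 0.94 * 0.18 = 0.1692
P(positive and no disease) = (1 - spec) * (1 - prev) = (1 - 0.84) * (1 - 0.18) = 0.1312
Denominator = 0.1692 + 0.1312 = 0.3004
PPV = 0.1692 / 0.3004 = 0.563249
As percentage = 56.3


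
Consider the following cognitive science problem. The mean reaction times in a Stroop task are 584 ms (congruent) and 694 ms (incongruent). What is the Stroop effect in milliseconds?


Stroop effect = RT(incongruent) - RT(congruent)
= 694 - 584
= 110 ms


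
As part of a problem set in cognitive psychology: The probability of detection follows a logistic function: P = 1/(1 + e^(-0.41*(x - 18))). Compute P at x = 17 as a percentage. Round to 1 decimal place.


P(x) = 1/(1 + e^(-0.41*(17 - 18)))
Exponent = -0.41 * -1 = 0.41
e^(0.41) = 1.506818
P = 1/(1 + 1.506818) = 0.398912
Percentage = 39.9


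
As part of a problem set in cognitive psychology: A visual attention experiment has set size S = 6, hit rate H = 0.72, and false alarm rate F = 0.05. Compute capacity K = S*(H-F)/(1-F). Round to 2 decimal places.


K = S * (H - F) / (1 - F)
H - F = 0.67
1 - F = 0.95
K = 6 * 0.67 / 0.95
= 4.23


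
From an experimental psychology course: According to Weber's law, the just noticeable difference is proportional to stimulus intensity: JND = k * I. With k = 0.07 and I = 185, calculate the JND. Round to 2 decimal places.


JND = k * I
JND = 0.07 * 185
= 12.95


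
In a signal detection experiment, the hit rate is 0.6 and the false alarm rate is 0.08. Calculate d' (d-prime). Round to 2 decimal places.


d' = z(HR) - z(FAR)
z(0.6) = 0.2533
z(0.08) = -1.4051
d' = 0.2533 - -1.4051
= 1.66


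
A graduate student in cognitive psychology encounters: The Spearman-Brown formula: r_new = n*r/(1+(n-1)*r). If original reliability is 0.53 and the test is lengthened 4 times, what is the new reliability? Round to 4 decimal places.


r_new = n*r / (1 + (n-1)*r)
Numerator = 4 * 0.53 = 2.12
Denominator = 1 + 3 * 0.53 = 2.59
r_new = 2.12 / 2.59
= 0.8185


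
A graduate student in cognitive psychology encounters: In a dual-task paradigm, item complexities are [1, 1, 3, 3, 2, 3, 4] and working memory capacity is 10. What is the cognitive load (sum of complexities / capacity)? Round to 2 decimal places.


Total complexity = 1 + 1 + 3 + 3 + 2 + 3 + 4 = 17
Load = total / capacity = 17 / 10
= 1.70


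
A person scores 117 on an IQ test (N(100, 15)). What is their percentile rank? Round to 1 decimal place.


z = (IQ - mean) / SD
z = (117 - 100) / 15 = 1.1333
Percentile = Phi(1.1333) * 100
Phi(1.1333) = 0.871456
= 87.1


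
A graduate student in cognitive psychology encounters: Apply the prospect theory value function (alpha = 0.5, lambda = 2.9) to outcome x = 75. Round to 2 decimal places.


Since x = 75 >= 0, use v(x) = x^0.5
75^0.5 = 8.6603
v(75) = 8.66


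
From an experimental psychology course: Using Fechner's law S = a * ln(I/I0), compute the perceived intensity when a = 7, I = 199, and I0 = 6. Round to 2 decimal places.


S = 7 * ln(199/6)
I/I0 = 33.166667
ln(33.166667) = 3.5015
S = 7 * 3.5015
= 24.51


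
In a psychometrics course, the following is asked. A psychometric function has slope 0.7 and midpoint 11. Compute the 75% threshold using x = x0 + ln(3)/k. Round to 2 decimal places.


At P = 0.75: 0.75 = 1/(1 + e^(-k*(x-x0)))
Solving: e^(-k*(x-x0)) = 1/3
x = x0 + ln(3)/k
ln(3) = 1.0986
x = 11 + 1.0986/0.7
= 11 + 1.5694
= 12.57


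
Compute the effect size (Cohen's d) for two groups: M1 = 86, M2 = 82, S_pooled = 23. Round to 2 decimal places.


Cohen's d = (M1 - M2) / S_pooled
= (86 - 82) / 23
= 4 / 23
= 0.17


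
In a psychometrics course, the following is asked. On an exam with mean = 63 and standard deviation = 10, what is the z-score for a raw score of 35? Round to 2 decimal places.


z = (X - mu) / sigma
= (35 - 63) / 10
= -28 / 10
= -2.80


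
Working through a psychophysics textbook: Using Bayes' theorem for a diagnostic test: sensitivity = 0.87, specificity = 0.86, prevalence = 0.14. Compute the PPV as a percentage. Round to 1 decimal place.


PPV = (sens * prev) / (sens * prev + (1-spec) * (1-prev))
Numerator = 0.87 * 0.14 = 0.1218
P(positive and no disease) = (1 - spec) * (1 - prev) = (1 - 0.86) * (1 - 0.14) = 0.1204
Denominator = 0.1218 + 0.1204 = 0.2422
PPV = 0.1218 / 0.2422 = 0.50289
As percentage = 50.3


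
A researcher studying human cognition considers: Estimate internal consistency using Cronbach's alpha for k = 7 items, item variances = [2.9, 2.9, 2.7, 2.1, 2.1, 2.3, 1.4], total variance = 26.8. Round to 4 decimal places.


alpha = (k/(k-1)) * (1 - sum(s_i^2)/s_total^2)
sum(item variances) = 16.4
k/(k-1) = 7/6 = 1.166667
1 - 16.4/26.8 = 1 - 0.61194 = 0.38806
alpha = 1.166667 * 0.38806
= 0.4527


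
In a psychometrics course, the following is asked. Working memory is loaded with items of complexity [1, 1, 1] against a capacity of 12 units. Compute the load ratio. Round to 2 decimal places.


Total complexity = 1 + 1 + 1 = 3
Load = total / capacity = 3 / 12
= 0.25


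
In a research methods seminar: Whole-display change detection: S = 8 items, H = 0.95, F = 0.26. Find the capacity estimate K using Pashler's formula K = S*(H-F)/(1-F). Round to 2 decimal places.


K = S * (H - F) / (1 - F)
H - F = 0.69
1 - F = 0.74
K = 8 * 0.69 / 0.74
= 7.46


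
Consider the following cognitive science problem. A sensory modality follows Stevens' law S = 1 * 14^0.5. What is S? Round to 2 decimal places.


S = 1 * 14^0.5
14^0.5 = 3.7417
S = 1 * 3.7417
= 3.74


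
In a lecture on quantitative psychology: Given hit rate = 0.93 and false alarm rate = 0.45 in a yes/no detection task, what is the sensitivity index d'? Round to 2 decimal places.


d' = z(HR) - z(FAR)
z(0.93) = 1.4758
z(0.45) = -0.1257
d' = 1.4758 - -0.1257
= 1.60


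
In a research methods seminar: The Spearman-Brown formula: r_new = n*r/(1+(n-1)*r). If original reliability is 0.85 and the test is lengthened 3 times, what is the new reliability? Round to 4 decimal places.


r_new = n*r / (1 + (n-1)*r)
Numerator = 3 * 0.85 = 2.55
Denominator = 1 + 2 * 0.85 = 2.7
r_new = 2.55 / 2.7
= 0.9444


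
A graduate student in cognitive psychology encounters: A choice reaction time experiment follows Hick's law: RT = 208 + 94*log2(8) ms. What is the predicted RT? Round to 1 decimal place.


RT = 208 + 94 * log2(8)
log2(8) = 3.0
RT = 208 + 94 * 3.0
= 208 + 282.0
= 490.0 ms


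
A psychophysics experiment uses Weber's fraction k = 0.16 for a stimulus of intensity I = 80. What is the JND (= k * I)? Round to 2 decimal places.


JND = k * I
JND = 0.16 * 80
= 12.80


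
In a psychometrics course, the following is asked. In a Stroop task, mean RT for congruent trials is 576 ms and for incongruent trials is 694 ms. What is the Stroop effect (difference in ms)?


Stroop effect = RT(incongruent) - RT(congruent)
= 694 - 576
= 118 ms


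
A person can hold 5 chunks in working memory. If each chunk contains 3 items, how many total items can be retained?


Total items = chunks * items_per_chunk
= 5 * 3
= 15


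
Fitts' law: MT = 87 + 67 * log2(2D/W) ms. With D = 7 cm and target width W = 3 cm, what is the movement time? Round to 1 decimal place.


MT = 87 + 67 * log2(2*7/3)
2D/W = 4.666667
log2(4.666667) = 2.2224
MT = 87 + 67 * 2.2224
= 235.9 ms


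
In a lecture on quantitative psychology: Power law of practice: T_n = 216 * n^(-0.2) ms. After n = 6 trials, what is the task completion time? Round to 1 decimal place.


T_n = 216 * 6^(-0.2)
6^(-0.2) = 0.698827
T_n = 216 * 0.698827
= 150.9 ms


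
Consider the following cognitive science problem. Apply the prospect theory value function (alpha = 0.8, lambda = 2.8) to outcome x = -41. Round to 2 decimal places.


Since x = -41 < 0, use v(x) = -lambda*(-x)^alpha
(-x) = 41
41^0.8 = 19.5086
v(-41) = -2.8 * 19.5086
= -54.62


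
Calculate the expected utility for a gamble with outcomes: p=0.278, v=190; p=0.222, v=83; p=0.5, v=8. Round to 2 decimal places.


EU = sum(p_i * v_i)
0.278 * 190 = 52.82
0.222 * 83 = 18.426
0.5 * 8 = 4.0
EU = 52.82 + 18.426 + 4.0
= 75.25


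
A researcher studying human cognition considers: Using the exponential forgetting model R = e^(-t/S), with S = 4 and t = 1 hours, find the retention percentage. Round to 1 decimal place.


R = e^(-t/S)
-t/S = -1/4 = -0.25
R = e^(-0.25) = 0.778801
Percentage = 0.778801 * 100
= 77.9


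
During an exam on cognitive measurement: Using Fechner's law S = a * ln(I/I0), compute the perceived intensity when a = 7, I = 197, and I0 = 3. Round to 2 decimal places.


S = 7 * ln(197/3)
I/I0 = 65.666667
ln(65.666667) = 4.1846
S = 7 * 4.1846
= 29.29


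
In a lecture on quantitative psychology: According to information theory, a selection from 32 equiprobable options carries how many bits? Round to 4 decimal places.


H = log2(n)
H = log2(32)
= 5.0000


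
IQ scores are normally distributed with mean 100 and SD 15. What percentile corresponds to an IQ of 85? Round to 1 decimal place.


z = (IQ - mean) / SD
z = (85 - 100) / 15 = -1.0
Percentile = Phi(-1.0) * 100
Phi(-1.0) = 0.158655
= 15.9


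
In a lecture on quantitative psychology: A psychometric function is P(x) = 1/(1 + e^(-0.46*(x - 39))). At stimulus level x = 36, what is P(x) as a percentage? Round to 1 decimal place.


P(x) = 1/(1 + e^(-0.46*(36 - 39)))
Exponent = -0.46 * -3 = 1.38
e^(1.38) = 3.974902
P = 1/(1 + 3.974902) = 0.201009
Percentage = 20.1


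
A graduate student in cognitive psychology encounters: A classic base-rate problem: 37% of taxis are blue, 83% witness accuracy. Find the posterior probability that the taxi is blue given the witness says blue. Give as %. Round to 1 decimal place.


P(blue | says blue) = P(says blue | blue)*P(blue) / [P(says blue | blue)*P(blue) + P(says blue | not blue)*P(not blue)]
Numerator = 0.83 * 0.37 = 0.3071
False identification = 0.17 * 0.63 = 0.1071
P = 0.3071 / (0.3071 + 0.1071)
= 0.3071 / 0.4142
As percentage = 74.1


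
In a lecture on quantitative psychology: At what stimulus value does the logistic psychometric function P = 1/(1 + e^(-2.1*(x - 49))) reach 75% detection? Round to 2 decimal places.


At P = 0.75: 0.75 = 1/(1 + e^(-k*(x-x0)))
Solving: e^(-k*(x-x0)) = 1/3
x = x0 + ln(3)/k
ln(3) = 1.0986
x = 49 + 1.0986/2.1
= 49 + 0.5231
= 49.52


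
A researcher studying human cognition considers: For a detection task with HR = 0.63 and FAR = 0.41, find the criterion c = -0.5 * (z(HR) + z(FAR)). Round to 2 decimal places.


c = -0.5 * (z(HR) + z(FAR))
z(0.63) = 0.3319
z(0.41) = -0.2275
c = -0.5 * (0.3319 + -0.2275)
= -0.5 * 0.1044
= -0.05


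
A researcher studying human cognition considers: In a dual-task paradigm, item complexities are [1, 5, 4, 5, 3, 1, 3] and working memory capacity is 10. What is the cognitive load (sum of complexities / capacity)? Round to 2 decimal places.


Total complexity = 1 + 5 + 4 + 5 + 3 + 1 + 3 = 22
Load = total / capacity = 22 / 10
= 2.20


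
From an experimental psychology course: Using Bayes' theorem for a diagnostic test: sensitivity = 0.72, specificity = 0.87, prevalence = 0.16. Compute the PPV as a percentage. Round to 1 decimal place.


PPV = (sens * prev) / (sens * prev + (1-spec) * (1-prev))
Numerator = 0.72 * 0.16 = 0.1152
P(positive and no disease) = (1 - spec) * (1 - prev) = (1 - 0.87) * (1 - 0.16) = 0.1092
Denominator = 0.1152 + 0.1092 = 0.2244
PPV = 0.1152 / 0.2244 = 0.513369
As percentage = 51.3


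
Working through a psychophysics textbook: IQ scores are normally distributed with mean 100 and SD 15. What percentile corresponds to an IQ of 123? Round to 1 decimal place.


z = (IQ - mean) / SD
z = (123 - 100) / 15 = 1.5333
Percentile = Phi(1.5333) * 100
Phi(1.5333) = 0.937399
= 93.7


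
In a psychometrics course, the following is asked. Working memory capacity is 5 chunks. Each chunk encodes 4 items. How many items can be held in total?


Total items = chunks * items_per_chunk
= 5 * 4
= 20


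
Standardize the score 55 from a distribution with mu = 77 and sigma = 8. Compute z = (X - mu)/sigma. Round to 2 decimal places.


z = (X - mu) / sigma
= (55 - 77) / 8
= -22 / 8
= -2.75


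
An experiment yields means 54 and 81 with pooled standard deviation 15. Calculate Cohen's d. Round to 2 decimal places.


Cohen's d = (M1 - M2) / S_pooled
= (54 - 81) / 15
= -27 / 15
= -1.80


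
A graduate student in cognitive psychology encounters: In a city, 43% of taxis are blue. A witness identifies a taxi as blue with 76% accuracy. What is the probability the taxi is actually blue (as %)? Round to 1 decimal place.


P(blue | says blue) = P(says blue | blue)*P(blue) / [P(says blue | blue)*P(blue) + P(says blue | not blue)*P(not blue)]
Numerator = 0.76 * 0.43 = 0.3268
False identification = 0.24 * 0.57 = 0.1368
P = 0.3268 / (0.3268 + 0.1368)
= 0.3268 / 0.4636
As percentage = 70.5


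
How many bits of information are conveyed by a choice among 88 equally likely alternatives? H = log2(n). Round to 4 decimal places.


H = log2(n)
H = log2(88)
= 6.4594


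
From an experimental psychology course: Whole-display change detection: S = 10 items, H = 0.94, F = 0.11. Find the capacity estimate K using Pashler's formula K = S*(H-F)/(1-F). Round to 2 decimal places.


K = S * (H - F) / (1 - F)
H - F = 0.83
1 - F = 0.89
K = 10 * 0.83 / 0.89
= 9.33


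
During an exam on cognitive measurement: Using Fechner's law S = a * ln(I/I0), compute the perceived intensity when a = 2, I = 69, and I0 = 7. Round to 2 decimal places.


S = 2 * ln(69/7)
I/I0 = 9.857143
ln(9.857143) = 2.2882
S = 2 * 2.2882
= 4.58


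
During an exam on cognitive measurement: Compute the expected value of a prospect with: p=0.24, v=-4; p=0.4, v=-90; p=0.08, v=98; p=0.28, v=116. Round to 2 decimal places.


EU = sum(p_i * v_i)
0.24 * -4 = -0.96
0.4 * -90 = -36.0
0.08 * 98 = 7.84
0.28 * 116 = 32.48
EU = -0.96 + -36.0 + 7.84 + 32.48
= 3.36


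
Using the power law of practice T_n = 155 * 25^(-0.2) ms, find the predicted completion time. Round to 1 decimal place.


T_n = 155 * 25^(-0.2)
25^(-0.2) = 0.525306
T_n = 155 * 0.525306
= 81.4 ms


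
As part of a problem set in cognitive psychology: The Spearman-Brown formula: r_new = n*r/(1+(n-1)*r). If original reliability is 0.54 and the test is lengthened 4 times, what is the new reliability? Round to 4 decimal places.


r_new = n*r / (1 + (n-1)*r)
Numerator = 4 * 0.54 = 2.16
Denominator = 1 + 3 * 0.54 = 2.62
r_new = 2.16 / 2.62
= 0.8244


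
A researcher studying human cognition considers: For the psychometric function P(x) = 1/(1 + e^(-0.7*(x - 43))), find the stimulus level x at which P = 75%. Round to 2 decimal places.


At P = 0.75: 0.75 = 1/(1 + e^(-k*(x-x0)))
Solving: e^(-k*(x-x0)) = 1/3
x = x0 + ln(3)/k
ln(3) = 1.0986
x = 43 + 1.0986/0.7
= 43 + 1.5694
= 44.57


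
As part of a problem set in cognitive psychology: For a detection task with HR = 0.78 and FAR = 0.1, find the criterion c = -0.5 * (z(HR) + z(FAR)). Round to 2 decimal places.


c = -0.5 * (z(HR) + z(FAR))
z(0.78) = 0.7722
z(0.1) = -1.2816
c = -0.5 * (0.7722 + -1.2816)
= -0.5 * -0.5094
= 0.25


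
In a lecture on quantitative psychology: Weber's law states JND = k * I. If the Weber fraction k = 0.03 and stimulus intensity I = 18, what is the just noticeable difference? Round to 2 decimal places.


JND = k * I
JND = 0.03 * 18
= 0.54


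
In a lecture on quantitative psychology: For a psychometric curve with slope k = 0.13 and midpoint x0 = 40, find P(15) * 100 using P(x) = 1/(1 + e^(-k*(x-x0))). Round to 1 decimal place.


P(x) = 1/(1 + e^(-0.13*(15 - 40)))
Exponent = -0.13 * -25 = 3.25
e^(3.25) = 25.79034
P = 1/(1 + 25.79034) = 0.037327
Percentage = 3.7


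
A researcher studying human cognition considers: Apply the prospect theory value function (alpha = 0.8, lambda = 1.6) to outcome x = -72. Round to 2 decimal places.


Since x = -72 < 0, use v(x) = -lambda*(-x)^alpha
(-x) = 72
72^0.8 = 30.6102
v(-72) = -1.6 * 30.6102
= -48.98


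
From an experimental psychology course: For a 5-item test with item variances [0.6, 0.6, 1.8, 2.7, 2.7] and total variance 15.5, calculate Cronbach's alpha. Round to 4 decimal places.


alpha = (k/(k-1)) * (1 - sum(s_i^2)/s_total^2)
sum(item variances) = 8.4
k/(k-1) = 5/4 = 1.25
1 - 8.4/15.5 = 1 - 0.541935 = 0.458065
alpha = 1.25 * 0.458065
= 0.5726


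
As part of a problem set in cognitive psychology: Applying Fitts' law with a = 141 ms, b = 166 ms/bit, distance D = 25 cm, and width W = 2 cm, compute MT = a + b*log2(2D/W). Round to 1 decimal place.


MT = 141 + 166 * log2(2*25/2)
2D/W = 25.0
log2(25.0) = 4.6439
MT = 141 + 166 * 4.6439
= 911.9 ms


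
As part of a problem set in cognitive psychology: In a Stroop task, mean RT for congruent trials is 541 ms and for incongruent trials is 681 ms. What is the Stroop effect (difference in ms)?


Stroop effect = RT(incongruent) - RT(congruent)
= 681 - 541
= 140 ms


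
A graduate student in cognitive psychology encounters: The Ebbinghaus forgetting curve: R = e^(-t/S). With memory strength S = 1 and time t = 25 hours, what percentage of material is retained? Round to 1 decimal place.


R = e^(-t/S)
-t/S = -25/1 = -25.0
R = e^(-25.0) = 0.0
Percentage = 0.0 * 100
= 0.0


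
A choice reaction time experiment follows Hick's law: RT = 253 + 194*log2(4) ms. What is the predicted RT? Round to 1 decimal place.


RT = 253 + 194 * log2(4)
log2(4) = 2.0
RT = 253 + 194 * 2.0
= 253 + 388.0
= 641.0 ms


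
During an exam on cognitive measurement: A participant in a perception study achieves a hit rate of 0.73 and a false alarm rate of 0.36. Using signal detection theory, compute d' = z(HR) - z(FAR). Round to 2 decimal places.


d' = z(HR) - z(FAR)
z(0.73) = 0.6128
z(0.36) = -0.3585
d' = 0.6128 - -0.3585
= 0.97


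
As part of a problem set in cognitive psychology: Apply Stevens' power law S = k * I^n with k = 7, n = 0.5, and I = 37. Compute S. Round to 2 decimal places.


S = 7 * 37^0.5
37^0.5 = 6.0828
S = 7 * 6.0828
= 42.58


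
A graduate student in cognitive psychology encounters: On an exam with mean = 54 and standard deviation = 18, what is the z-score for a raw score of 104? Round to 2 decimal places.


z = (X - mu) / sigma
= (104 - 54) / 18
= 50 / 18
= 2.78


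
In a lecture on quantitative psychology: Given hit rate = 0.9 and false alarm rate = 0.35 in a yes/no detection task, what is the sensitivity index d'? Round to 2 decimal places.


d' = z(HR) - z(FAR)
z(0.9) = 1.2816
z(0.35) = -0.3853
d' = 1.2816 - -0.3853
= 1.67


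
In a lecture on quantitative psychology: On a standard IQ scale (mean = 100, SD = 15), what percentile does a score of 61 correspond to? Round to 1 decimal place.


z = (IQ - mean) / SD
z = (61 - 100) / 15 = -2.6
Percentile = Phi(-2.6) * 100
Phi(-2.6) = 0.004661
= 0.5


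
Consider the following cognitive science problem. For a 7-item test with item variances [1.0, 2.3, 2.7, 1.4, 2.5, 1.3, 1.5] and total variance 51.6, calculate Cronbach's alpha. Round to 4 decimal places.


alpha = (k/(k-1)) * (1 - sum(s_i^2)/s_total^2)
sum(item variances) = 12.7
k/(k-1) = 7/6 = 1.166667
1 - 12.7/51.6 = 1 - 0.246124 = 0.753876
alpha = 1.166667 * 0.753876
= 0.8795


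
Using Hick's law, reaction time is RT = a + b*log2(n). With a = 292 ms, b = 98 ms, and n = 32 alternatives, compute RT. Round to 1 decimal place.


RT = 292 + 98 * log2(32)
log2(32) = 5.0
RT = 292 + 98 * 5.0
= 292 + 490.0
= 782.0 ms


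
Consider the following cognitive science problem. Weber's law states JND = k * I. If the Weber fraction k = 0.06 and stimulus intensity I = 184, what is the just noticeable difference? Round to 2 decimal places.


JND = k * I
JND = 0.06 * 184
= 11.04


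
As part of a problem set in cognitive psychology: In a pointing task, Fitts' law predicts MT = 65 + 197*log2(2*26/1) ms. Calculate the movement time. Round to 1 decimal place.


MT = 65 + 197 * log2(2*26/1)
2D/W = 52.0
log2(52.0) = 5.7004
MT = 65 + 197 * 5.7004
= 1188.0 ms


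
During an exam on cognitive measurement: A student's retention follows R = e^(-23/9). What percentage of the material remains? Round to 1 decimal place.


R = e^(-t/S)
-t/S = -23/9 = -2.555556
R = e^(-2.555556) = 0.077649
Percentage = 0.077649 * 100
= 7.8


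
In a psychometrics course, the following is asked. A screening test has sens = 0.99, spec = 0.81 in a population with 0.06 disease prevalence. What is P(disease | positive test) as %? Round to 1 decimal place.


PPV = (sens * prev) / (sens * prev + (1-spec) * (1-prev))
Numerator = 0.99 * 0.06 = 0.0594
P(positive and no disease) = (1 - spec) * (1 - prev) = (1 - 0.81) * (1 - 0.06) = 0.1786
Denominator = 0.0594 + 0.1786 = 0.238
PPV = 0.0594 / 0.238 = 0.24958
As percentage = 25.0


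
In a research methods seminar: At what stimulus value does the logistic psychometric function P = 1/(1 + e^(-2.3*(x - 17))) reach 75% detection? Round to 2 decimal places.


At P = 0.75: 0.75 = 1/(1 + e^(-k*(x-x0)))
Solving: e^(-k*(x-x0)) = 1/3
x = x0 + ln(3)/k
ln(3) = 1.0986
x = 17 + 1.0986/2.3
= 17 + 0.4777
= 17.48


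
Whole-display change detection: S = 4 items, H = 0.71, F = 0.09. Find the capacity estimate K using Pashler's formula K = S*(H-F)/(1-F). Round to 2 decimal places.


K = S * (H - F) / (1 - F)
H - F = 0.62
1 - F = 0.91
K = 4 * 0.62 / 0.91
= 2.73


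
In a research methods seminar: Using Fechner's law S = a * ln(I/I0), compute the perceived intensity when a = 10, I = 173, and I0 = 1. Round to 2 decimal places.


S = 10 * ln(173/1)
I/I0 = 173.0
ln(173.0) = 5.1533
S = 10 * 5.1533
= 51.53


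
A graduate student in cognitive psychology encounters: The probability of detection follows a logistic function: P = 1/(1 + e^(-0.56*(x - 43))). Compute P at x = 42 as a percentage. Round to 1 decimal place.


P(x) = 1/(1 + e^(-0.56*(42 - 43)))
Exponent = -0.56 * -1 = 0.56
e^(0.56) = 1.750673
P = 1/(1 + 1.750673) = 0.363547
Percentage = 36.4


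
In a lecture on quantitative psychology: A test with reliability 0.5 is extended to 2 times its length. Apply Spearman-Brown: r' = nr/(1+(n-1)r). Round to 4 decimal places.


r_new = n*r / (1 + (n-1)*r)
Numerator = 2 * 0.5 = 1.0
Denominator = 1 + 1 * 0.5 = 1.5
r_new = 1.0 / 1.5
= 0.6667


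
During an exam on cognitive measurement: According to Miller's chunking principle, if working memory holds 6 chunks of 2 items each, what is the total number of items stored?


Total items = chunks * items_per_chunk
= 6 * 2
= 12


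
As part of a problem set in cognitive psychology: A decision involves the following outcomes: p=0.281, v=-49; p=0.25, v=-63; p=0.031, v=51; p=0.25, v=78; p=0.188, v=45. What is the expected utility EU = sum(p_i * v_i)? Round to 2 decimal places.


EU = sum(p_i * v_i)
0.281 * -49 = -13.769
0.25 * -63 = -15.75
0.031 * 51 = 1.581
0.25 * 78 = 19.5
0.188 * 45 = 8.46
EU = -13.769 + -15.75 + 1.581 + 19.5 + 8.46
= 0.02


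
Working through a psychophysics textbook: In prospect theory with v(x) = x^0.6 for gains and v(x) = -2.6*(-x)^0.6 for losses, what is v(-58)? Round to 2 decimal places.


Since x = -58 < 0, use v(x) = -lambda*(-x)^alpha
(-x) = 58
58^0.6 = 11.4303
v(-58) = -2.6 * 11.4303
= -29.72


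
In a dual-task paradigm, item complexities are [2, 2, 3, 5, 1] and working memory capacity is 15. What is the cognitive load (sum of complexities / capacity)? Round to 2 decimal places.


Total complexity = 2 + 2 + 3 + 5 + 1 = 13
Load = total / capacity = 13 / 15
= 0.87


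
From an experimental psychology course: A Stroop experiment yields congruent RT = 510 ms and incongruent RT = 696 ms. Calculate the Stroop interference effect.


Stroop effect = RT(incongruent) - RT(congruent)
= 696 - 510
= 186 ms


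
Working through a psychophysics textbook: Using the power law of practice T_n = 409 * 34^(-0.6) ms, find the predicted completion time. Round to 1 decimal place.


T_n = 409 * 34^(-0.6)
34^(-0.6) = 0.120535
T_n = 409 * 0.120535
= 49.3 ms


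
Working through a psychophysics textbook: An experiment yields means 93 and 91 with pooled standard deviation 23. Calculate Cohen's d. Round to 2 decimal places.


Cohen's d = (M1 - M2) / S_pooled
= (93 - 91) / 23
= 2 / 23
= 0.09


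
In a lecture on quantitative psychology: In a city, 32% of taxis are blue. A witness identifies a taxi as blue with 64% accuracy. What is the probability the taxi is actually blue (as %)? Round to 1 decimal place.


P(blue | says blue) = P(says blue | blue)*P(blue) / [P(says blue | blue)*P(blue) + P(says blue | not blue)*P(not blue)]
Numerator = 0.64 * 0.32 = 0.2048
False identification = 0.36 * 0.68 = 0.2448
P = 0.2048 / (0.2048 + 0.2448)
= 0.2048 / 0.4496
As percentage = 45.6


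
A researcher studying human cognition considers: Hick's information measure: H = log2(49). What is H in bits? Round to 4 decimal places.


H = log2(n)
H = log2(49)
= 5.6147


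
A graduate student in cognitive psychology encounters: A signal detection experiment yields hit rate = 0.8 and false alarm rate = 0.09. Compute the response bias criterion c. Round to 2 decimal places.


c = -0.5 * (z(HR) + z(FAR))
z(0.8) = 0.8416
z(0.09) = -1.3408
c = -0.5 * (0.8416 + -1.3408)
= -0.5 * -0.4992
= 0.25


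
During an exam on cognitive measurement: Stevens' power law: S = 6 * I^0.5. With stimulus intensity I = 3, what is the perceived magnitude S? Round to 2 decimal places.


S = 6 * 3^0.5
3^0.5 = 1.7321
S = 6 * 1.7321
= 10.39


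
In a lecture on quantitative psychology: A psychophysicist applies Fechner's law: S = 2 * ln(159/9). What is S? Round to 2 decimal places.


S = 2 * ln(159/9)
I/I0 = 17.666667
ln(17.666667) = 2.8717
S = 2 * 2.8717
= 5.74


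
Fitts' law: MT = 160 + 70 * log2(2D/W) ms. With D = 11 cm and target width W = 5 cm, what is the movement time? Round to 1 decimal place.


MT = 160 + 70 * log2(2*11/5)
2D/W = 4.4
log2(4.4) = 2.1375
MT = 160 + 70 * 2.1375
= 309.6 ms


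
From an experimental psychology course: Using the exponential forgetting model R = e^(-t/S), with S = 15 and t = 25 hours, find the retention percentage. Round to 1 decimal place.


R = e^(-t/S)
-t/S = -25/15 = -1.666667
R = e^(-1.666667) = 0.188876
Percentage = 0.188876 * 100
= 18.9


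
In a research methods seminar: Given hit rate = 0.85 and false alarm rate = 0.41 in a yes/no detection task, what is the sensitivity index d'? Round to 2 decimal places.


d' = z(HR) - z(FAR)
z(0.85) = 1.0364
z(0.41) = -0.2275
d' = 1.0364 - -0.2275
= 1.26


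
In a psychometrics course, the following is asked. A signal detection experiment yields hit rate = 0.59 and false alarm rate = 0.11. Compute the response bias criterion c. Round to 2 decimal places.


c = -0.5 * (z(HR) + z(FAR))
z(0.59) = 0.2275
z(0.11) = -1.2265
c = -0.5 * (0.2275 + -1.2265)
= -0.5 * -0.999
= 0.50


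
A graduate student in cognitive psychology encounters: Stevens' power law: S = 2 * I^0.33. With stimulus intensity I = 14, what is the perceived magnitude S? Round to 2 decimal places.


S = 2 * 14^0.33
14^0.33 = 2.389
S = 2 * 2.389
= 4.78


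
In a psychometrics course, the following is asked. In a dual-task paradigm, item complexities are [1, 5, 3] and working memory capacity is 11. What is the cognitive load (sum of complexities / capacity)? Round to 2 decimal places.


Total complexity = 1 + 5 + 3 = 9
Load = total / capacity = 9 / 11
= 0.82


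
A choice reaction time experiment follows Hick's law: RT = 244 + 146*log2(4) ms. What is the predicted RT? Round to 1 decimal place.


RT = 244 + 146 * log2(4)
log2(4) = 2.0
RT = 244 + 146 * 2.0
= 244 + 292.0
= 536.0 ms


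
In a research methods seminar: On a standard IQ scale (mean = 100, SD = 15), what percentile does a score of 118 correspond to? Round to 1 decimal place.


z = (IQ - mean) / SD
z = (118 - 100) / 15 = 1.2
Percentile = Phi(1.2) * 100
Phi(1.2) = 0.88493
= 88.5


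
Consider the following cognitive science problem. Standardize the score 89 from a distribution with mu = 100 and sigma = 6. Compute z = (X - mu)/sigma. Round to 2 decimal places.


z = (X - mu) / sigma
= (89 - 100) / 6
= -11 / 6
= -1.83


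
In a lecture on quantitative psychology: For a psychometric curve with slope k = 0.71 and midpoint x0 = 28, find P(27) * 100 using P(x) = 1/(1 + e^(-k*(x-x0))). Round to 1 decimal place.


P(x) = 1/(1 + e^(-0.71*(27 - 28)))
Exponent = -0.71 * -1 = 0.71
e^(0.71) = 2.033991
P = 1/(1 + 2.033991) = 0.329599
Percentage = 33.0
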